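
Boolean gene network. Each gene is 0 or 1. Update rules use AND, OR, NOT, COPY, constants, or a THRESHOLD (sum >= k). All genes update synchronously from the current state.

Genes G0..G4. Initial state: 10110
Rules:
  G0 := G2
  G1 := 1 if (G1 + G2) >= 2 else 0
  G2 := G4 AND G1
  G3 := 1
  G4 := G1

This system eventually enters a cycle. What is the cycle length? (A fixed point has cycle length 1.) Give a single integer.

Answer: 1

Derivation:
Step 0: 10110
Step 1: G0=G2=1 G1=(0+1>=2)=0 G2=G4&G1=0&0=0 G3=1(const) G4=G1=0 -> 10010
Step 2: G0=G2=0 G1=(0+0>=2)=0 G2=G4&G1=0&0=0 G3=1(const) G4=G1=0 -> 00010
Step 3: G0=G2=0 G1=(0+0>=2)=0 G2=G4&G1=0&0=0 G3=1(const) G4=G1=0 -> 00010
State from step 3 equals state from step 2 -> cycle length 1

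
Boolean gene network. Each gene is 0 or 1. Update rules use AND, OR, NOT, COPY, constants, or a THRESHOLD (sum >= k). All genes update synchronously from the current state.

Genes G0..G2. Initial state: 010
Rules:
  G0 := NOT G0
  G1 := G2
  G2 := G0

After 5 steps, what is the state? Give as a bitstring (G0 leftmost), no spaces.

Step 1: G0=NOT G0=NOT 0=1 G1=G2=0 G2=G0=0 -> 100
Step 2: G0=NOT G0=NOT 1=0 G1=G2=0 G2=G0=1 -> 001
Step 3: G0=NOT G0=NOT 0=1 G1=G2=1 G2=G0=0 -> 110
Step 4: G0=NOT G0=NOT 1=0 G1=G2=0 G2=G0=1 -> 001
Step 5: G0=NOT G0=NOT 0=1 G1=G2=1 G2=G0=0 -> 110

110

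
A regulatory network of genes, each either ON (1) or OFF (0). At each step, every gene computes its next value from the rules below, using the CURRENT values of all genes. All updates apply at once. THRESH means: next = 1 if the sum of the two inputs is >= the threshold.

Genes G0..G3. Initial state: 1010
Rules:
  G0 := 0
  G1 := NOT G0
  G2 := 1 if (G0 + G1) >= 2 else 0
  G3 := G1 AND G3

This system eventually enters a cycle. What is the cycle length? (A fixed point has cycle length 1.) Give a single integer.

Step 0: 1010
Step 1: G0=0(const) G1=NOT G0=NOT 1=0 G2=(1+0>=2)=0 G3=G1&G3=0&0=0 -> 0000
Step 2: G0=0(const) G1=NOT G0=NOT 0=1 G2=(0+0>=2)=0 G3=G1&G3=0&0=0 -> 0100
Step 3: G0=0(const) G1=NOT G0=NOT 0=1 G2=(0+1>=2)=0 G3=G1&G3=1&0=0 -> 0100
State from step 3 equals state from step 2 -> cycle length 1

Answer: 1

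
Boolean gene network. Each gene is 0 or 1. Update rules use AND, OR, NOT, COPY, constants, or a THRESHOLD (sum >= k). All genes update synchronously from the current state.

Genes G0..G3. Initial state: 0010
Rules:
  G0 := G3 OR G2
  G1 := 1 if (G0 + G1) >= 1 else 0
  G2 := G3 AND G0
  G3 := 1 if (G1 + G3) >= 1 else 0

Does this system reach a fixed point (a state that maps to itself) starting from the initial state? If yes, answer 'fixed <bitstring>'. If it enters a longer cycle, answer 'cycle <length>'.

Step 0: 0010
Step 1: G0=G3|G2=0|1=1 G1=(0+0>=1)=0 G2=G3&G0=0&0=0 G3=(0+0>=1)=0 -> 1000
Step 2: G0=G3|G2=0|0=0 G1=(1+0>=1)=1 G2=G3&G0=0&1=0 G3=(0+0>=1)=0 -> 0100
Step 3: G0=G3|G2=0|0=0 G1=(0+1>=1)=1 G2=G3&G0=0&0=0 G3=(1+0>=1)=1 -> 0101
Step 4: G0=G3|G2=1|0=1 G1=(0+1>=1)=1 G2=G3&G0=1&0=0 G3=(1+1>=1)=1 -> 1101
Step 5: G0=G3|G2=1|0=1 G1=(1+1>=1)=1 G2=G3&G0=1&1=1 G3=(1+1>=1)=1 -> 1111
Step 6: G0=G3|G2=1|1=1 G1=(1+1>=1)=1 G2=G3&G0=1&1=1 G3=(1+1>=1)=1 -> 1111
Fixed point reached at step 5: 1111

Answer: fixed 1111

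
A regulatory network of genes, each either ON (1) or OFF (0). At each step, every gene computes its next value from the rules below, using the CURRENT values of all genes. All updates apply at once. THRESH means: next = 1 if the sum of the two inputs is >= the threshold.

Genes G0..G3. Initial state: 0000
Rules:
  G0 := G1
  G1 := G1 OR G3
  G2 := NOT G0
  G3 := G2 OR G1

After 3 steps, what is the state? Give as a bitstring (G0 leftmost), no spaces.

Step 1: G0=G1=0 G1=G1|G3=0|0=0 G2=NOT G0=NOT 0=1 G3=G2|G1=0|0=0 -> 0010
Step 2: G0=G1=0 G1=G1|G3=0|0=0 G2=NOT G0=NOT 0=1 G3=G2|G1=1|0=1 -> 0011
Step 3: G0=G1=0 G1=G1|G3=0|1=1 G2=NOT G0=NOT 0=1 G3=G2|G1=1|0=1 -> 0111

0111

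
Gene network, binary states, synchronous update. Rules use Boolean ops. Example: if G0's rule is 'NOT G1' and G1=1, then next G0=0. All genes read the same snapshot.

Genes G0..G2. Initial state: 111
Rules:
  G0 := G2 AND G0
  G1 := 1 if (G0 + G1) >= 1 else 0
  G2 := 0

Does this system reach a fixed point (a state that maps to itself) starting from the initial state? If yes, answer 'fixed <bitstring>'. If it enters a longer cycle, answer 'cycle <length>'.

Answer: fixed 010

Derivation:
Step 0: 111
Step 1: G0=G2&G0=1&1=1 G1=(1+1>=1)=1 G2=0(const) -> 110
Step 2: G0=G2&G0=0&1=0 G1=(1+1>=1)=1 G2=0(const) -> 010
Step 3: G0=G2&G0=0&0=0 G1=(0+1>=1)=1 G2=0(const) -> 010
Fixed point reached at step 2: 010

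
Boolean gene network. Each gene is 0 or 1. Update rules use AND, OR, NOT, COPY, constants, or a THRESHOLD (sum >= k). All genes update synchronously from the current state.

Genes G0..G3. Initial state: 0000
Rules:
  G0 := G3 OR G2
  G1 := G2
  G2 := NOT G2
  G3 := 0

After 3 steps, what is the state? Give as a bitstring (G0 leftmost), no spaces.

Step 1: G0=G3|G2=0|0=0 G1=G2=0 G2=NOT G2=NOT 0=1 G3=0(const) -> 0010
Step 2: G0=G3|G2=0|1=1 G1=G2=1 G2=NOT G2=NOT 1=0 G3=0(const) -> 1100
Step 3: G0=G3|G2=0|0=0 G1=G2=0 G2=NOT G2=NOT 0=1 G3=0(const) -> 0010

0010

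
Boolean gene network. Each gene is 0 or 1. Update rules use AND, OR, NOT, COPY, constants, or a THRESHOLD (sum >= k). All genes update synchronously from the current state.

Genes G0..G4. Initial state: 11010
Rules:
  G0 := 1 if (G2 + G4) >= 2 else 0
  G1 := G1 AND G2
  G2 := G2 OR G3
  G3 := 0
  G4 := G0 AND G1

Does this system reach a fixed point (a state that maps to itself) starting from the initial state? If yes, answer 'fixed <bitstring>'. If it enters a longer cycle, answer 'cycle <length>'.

Step 0: 11010
Step 1: G0=(0+0>=2)=0 G1=G1&G2=1&0=0 G2=G2|G3=0|1=1 G3=0(const) G4=G0&G1=1&1=1 -> 00101
Step 2: G0=(1+1>=2)=1 G1=G1&G2=0&1=0 G2=G2|G3=1|0=1 G3=0(const) G4=G0&G1=0&0=0 -> 10100
Step 3: G0=(1+0>=2)=0 G1=G1&G2=0&1=0 G2=G2|G3=1|0=1 G3=0(const) G4=G0&G1=1&0=0 -> 00100
Step 4: G0=(1+0>=2)=0 G1=G1&G2=0&1=0 G2=G2|G3=1|0=1 G3=0(const) G4=G0&G1=0&0=0 -> 00100
Fixed point reached at step 3: 00100

Answer: fixed 00100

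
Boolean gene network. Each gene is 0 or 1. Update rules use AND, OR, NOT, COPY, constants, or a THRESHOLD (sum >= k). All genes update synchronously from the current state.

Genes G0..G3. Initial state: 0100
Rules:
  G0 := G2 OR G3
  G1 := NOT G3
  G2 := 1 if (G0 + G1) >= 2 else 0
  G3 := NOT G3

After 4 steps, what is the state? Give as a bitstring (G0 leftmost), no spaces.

Step 1: G0=G2|G3=0|0=0 G1=NOT G3=NOT 0=1 G2=(0+1>=2)=0 G3=NOT G3=NOT 0=1 -> 0101
Step 2: G0=G2|G3=0|1=1 G1=NOT G3=NOT 1=0 G2=(0+1>=2)=0 G3=NOT G3=NOT 1=0 -> 1000
Step 3: G0=G2|G3=0|0=0 G1=NOT G3=NOT 0=1 G2=(1+0>=2)=0 G3=NOT G3=NOT 0=1 -> 0101
Step 4: G0=G2|G3=0|1=1 G1=NOT G3=NOT 1=0 G2=(0+1>=2)=0 G3=NOT G3=NOT 1=0 -> 1000

1000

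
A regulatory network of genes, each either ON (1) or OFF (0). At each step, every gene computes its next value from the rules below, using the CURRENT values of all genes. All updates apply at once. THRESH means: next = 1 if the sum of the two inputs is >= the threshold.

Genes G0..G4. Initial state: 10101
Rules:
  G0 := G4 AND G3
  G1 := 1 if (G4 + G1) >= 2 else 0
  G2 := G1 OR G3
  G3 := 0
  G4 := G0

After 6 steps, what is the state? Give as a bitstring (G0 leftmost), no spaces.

Step 1: G0=G4&G3=1&0=0 G1=(1+0>=2)=0 G2=G1|G3=0|0=0 G3=0(const) G4=G0=1 -> 00001
Step 2: G0=G4&G3=1&0=0 G1=(1+0>=2)=0 G2=G1|G3=0|0=0 G3=0(const) G4=G0=0 -> 00000
Step 3: G0=G4&G3=0&0=0 G1=(0+0>=2)=0 G2=G1|G3=0|0=0 G3=0(const) G4=G0=0 -> 00000
Step 4: G0=G4&G3=0&0=0 G1=(0+0>=2)=0 G2=G1|G3=0|0=0 G3=0(const) G4=G0=0 -> 00000
Step 5: G0=G4&G3=0&0=0 G1=(0+0>=2)=0 G2=G1|G3=0|0=0 G3=0(const) G4=G0=0 -> 00000
Step 6: G0=G4&G3=0&0=0 G1=(0+0>=2)=0 G2=G1|G3=0|0=0 G3=0(const) G4=G0=0 -> 00000

00000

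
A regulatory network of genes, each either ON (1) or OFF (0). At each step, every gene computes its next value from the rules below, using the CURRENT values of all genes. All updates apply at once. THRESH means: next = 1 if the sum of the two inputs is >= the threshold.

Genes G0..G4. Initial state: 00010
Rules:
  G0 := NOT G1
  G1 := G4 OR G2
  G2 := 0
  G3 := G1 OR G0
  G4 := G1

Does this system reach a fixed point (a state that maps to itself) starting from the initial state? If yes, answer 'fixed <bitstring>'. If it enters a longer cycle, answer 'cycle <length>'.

Step 0: 00010
Step 1: G0=NOT G1=NOT 0=1 G1=G4|G2=0|0=0 G2=0(const) G3=G1|G0=0|0=0 G4=G1=0 -> 10000
Step 2: G0=NOT G1=NOT 0=1 G1=G4|G2=0|0=0 G2=0(const) G3=G1|G0=0|1=1 G4=G1=0 -> 10010
Step 3: G0=NOT G1=NOT 0=1 G1=G4|G2=0|0=0 G2=0(const) G3=G1|G0=0|1=1 G4=G1=0 -> 10010
Fixed point reached at step 2: 10010

Answer: fixed 10010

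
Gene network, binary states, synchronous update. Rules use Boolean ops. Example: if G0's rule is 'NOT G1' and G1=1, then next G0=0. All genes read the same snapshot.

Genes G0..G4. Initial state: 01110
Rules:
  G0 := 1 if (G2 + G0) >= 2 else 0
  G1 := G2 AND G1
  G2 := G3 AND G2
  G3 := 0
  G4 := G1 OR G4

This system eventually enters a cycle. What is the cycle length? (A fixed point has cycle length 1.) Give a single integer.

Answer: 1

Derivation:
Step 0: 01110
Step 1: G0=(1+0>=2)=0 G1=G2&G1=1&1=1 G2=G3&G2=1&1=1 G3=0(const) G4=G1|G4=1|0=1 -> 01101
Step 2: G0=(1+0>=2)=0 G1=G2&G1=1&1=1 G2=G3&G2=0&1=0 G3=0(const) G4=G1|G4=1|1=1 -> 01001
Step 3: G0=(0+0>=2)=0 G1=G2&G1=0&1=0 G2=G3&G2=0&0=0 G3=0(const) G4=G1|G4=1|1=1 -> 00001
Step 4: G0=(0+0>=2)=0 G1=G2&G1=0&0=0 G2=G3&G2=0&0=0 G3=0(const) G4=G1|G4=0|1=1 -> 00001
State from step 4 equals state from step 3 -> cycle length 1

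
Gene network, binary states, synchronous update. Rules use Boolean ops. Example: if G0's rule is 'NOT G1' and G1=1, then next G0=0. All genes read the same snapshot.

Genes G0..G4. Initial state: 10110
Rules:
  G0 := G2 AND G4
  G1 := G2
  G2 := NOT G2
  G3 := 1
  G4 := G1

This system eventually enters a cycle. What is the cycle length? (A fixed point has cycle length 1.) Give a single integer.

Answer: 2

Derivation:
Step 0: 10110
Step 1: G0=G2&G4=1&0=0 G1=G2=1 G2=NOT G2=NOT 1=0 G3=1(const) G4=G1=0 -> 01010
Step 2: G0=G2&G4=0&0=0 G1=G2=0 G2=NOT G2=NOT 0=1 G3=1(const) G4=G1=1 -> 00111
Step 3: G0=G2&G4=1&1=1 G1=G2=1 G2=NOT G2=NOT 1=0 G3=1(const) G4=G1=0 -> 11010
Step 4: G0=G2&G4=0&0=0 G1=G2=0 G2=NOT G2=NOT 0=1 G3=1(const) G4=G1=1 -> 00111
State from step 4 equals state from step 2 -> cycle length 2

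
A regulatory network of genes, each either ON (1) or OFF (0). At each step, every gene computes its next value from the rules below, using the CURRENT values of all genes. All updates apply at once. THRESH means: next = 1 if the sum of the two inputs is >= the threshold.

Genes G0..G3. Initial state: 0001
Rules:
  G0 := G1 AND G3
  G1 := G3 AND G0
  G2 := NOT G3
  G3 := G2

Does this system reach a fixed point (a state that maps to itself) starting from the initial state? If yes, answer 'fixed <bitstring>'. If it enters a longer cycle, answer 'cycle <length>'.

Answer: cycle 4

Derivation:
Step 0: 0001
Step 1: G0=G1&G3=0&1=0 G1=G3&G0=1&0=0 G2=NOT G3=NOT 1=0 G3=G2=0 -> 0000
Step 2: G0=G1&G3=0&0=0 G1=G3&G0=0&0=0 G2=NOT G3=NOT 0=1 G3=G2=0 -> 0010
Step 3: G0=G1&G3=0&0=0 G1=G3&G0=0&0=0 G2=NOT G3=NOT 0=1 G3=G2=1 -> 0011
Step 4: G0=G1&G3=0&1=0 G1=G3&G0=1&0=0 G2=NOT G3=NOT 1=0 G3=G2=1 -> 0001
Cycle of length 4 starting at step 0 -> no fixed point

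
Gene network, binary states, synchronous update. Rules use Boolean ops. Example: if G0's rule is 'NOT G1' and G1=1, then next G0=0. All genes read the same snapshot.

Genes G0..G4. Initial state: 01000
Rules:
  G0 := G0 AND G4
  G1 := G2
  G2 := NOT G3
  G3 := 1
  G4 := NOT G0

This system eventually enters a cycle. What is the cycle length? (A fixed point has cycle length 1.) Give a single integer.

Step 0: 01000
Step 1: G0=G0&G4=0&0=0 G1=G2=0 G2=NOT G3=NOT 0=1 G3=1(const) G4=NOT G0=NOT 0=1 -> 00111
Step 2: G0=G0&G4=0&1=0 G1=G2=1 G2=NOT G3=NOT 1=0 G3=1(const) G4=NOT G0=NOT 0=1 -> 01011
Step 3: G0=G0&G4=0&1=0 G1=G2=0 G2=NOT G3=NOT 1=0 G3=1(const) G4=NOT G0=NOT 0=1 -> 00011
Step 4: G0=G0&G4=0&1=0 G1=G2=0 G2=NOT G3=NOT 1=0 G3=1(const) G4=NOT G0=NOT 0=1 -> 00011
State from step 4 equals state from step 3 -> cycle length 1

Answer: 1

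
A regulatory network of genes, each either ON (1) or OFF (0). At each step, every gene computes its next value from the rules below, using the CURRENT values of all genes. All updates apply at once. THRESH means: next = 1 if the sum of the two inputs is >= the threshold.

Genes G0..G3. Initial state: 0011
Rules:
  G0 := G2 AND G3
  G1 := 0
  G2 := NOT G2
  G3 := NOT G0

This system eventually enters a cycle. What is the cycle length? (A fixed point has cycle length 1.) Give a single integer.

Step 0: 0011
Step 1: G0=G2&G3=1&1=1 G1=0(const) G2=NOT G2=NOT 1=0 G3=NOT G0=NOT 0=1 -> 1001
Step 2: G0=G2&G3=0&1=0 G1=0(const) G2=NOT G2=NOT 0=1 G3=NOT G0=NOT 1=0 -> 0010
Step 3: G0=G2&G3=1&0=0 G1=0(const) G2=NOT G2=NOT 1=0 G3=NOT G0=NOT 0=1 -> 0001
Step 4: G0=G2&G3=0&1=0 G1=0(const) G2=NOT G2=NOT 0=1 G3=NOT G0=NOT 0=1 -> 0011
State from step 4 equals state from step 0 -> cycle length 4

Answer: 4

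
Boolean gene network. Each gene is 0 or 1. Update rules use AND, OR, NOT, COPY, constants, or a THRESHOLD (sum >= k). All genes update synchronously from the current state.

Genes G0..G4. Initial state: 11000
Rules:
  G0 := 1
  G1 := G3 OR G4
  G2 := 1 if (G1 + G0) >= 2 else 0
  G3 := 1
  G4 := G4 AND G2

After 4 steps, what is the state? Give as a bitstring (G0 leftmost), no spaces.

Step 1: G0=1(const) G1=G3|G4=0|0=0 G2=(1+1>=2)=1 G3=1(const) G4=G4&G2=0&0=0 -> 10110
Step 2: G0=1(const) G1=G3|G4=1|0=1 G2=(0+1>=2)=0 G3=1(const) G4=G4&G2=0&1=0 -> 11010
Step 3: G0=1(const) G1=G3|G4=1|0=1 G2=(1+1>=2)=1 G3=1(const) G4=G4&G2=0&0=0 -> 11110
Step 4: G0=1(const) G1=G3|G4=1|0=1 G2=(1+1>=2)=1 G3=1(const) G4=G4&G2=0&1=0 -> 11110

11110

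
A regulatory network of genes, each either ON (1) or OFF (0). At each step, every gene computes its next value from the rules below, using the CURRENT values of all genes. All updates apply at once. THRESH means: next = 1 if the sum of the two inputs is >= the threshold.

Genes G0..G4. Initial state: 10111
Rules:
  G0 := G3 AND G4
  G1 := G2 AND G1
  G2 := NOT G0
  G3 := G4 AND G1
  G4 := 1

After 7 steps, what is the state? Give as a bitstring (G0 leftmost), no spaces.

Step 1: G0=G3&G4=1&1=1 G1=G2&G1=1&0=0 G2=NOT G0=NOT 1=0 G3=G4&G1=1&0=0 G4=1(const) -> 10001
Step 2: G0=G3&G4=0&1=0 G1=G2&G1=0&0=0 G2=NOT G0=NOT 1=0 G3=G4&G1=1&0=0 G4=1(const) -> 00001
Step 3: G0=G3&G4=0&1=0 G1=G2&G1=0&0=0 G2=NOT G0=NOT 0=1 G3=G4&G1=1&0=0 G4=1(const) -> 00101
Step 4: G0=G3&G4=0&1=0 G1=G2&G1=1&0=0 G2=NOT G0=NOT 0=1 G3=G4&G1=1&0=0 G4=1(const) -> 00101
Step 5: G0=G3&G4=0&1=0 G1=G2&G1=1&0=0 G2=NOT G0=NOT 0=1 G3=G4&G1=1&0=0 G4=1(const) -> 00101
Step 6: G0=G3&G4=0&1=0 G1=G2&G1=1&0=0 G2=NOT G0=NOT 0=1 G3=G4&G1=1&0=0 G4=1(const) -> 00101
Step 7: G0=G3&G4=0&1=0 G1=G2&G1=1&0=0 G2=NOT G0=NOT 0=1 G3=G4&G1=1&0=0 G4=1(const) -> 00101

00101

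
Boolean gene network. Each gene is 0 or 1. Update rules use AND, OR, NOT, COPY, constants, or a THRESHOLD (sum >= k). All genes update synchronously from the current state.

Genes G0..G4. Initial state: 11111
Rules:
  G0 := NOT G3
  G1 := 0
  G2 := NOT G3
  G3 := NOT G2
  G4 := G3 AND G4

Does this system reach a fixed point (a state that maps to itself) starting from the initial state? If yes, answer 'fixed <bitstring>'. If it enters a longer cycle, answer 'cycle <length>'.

Step 0: 11111
Step 1: G0=NOT G3=NOT 1=0 G1=0(const) G2=NOT G3=NOT 1=0 G3=NOT G2=NOT 1=0 G4=G3&G4=1&1=1 -> 00001
Step 2: G0=NOT G3=NOT 0=1 G1=0(const) G2=NOT G3=NOT 0=1 G3=NOT G2=NOT 0=1 G4=G3&G4=0&1=0 -> 10110
Step 3: G0=NOT G3=NOT 1=0 G1=0(const) G2=NOT G3=NOT 1=0 G3=NOT G2=NOT 1=0 G4=G3&G4=1&0=0 -> 00000
Step 4: G0=NOT G3=NOT 0=1 G1=0(const) G2=NOT G3=NOT 0=1 G3=NOT G2=NOT 0=1 G4=G3&G4=0&0=0 -> 10110
Cycle of length 2 starting at step 2 -> no fixed point

Answer: cycle 2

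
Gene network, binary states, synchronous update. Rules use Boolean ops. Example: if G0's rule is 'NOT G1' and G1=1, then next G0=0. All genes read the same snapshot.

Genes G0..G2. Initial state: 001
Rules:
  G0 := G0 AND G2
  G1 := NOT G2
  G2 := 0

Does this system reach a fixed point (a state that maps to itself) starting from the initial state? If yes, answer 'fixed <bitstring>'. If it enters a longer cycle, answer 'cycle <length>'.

Step 0: 001
Step 1: G0=G0&G2=0&1=0 G1=NOT G2=NOT 1=0 G2=0(const) -> 000
Step 2: G0=G0&G2=0&0=0 G1=NOT G2=NOT 0=1 G2=0(const) -> 010
Step 3: G0=G0&G2=0&0=0 G1=NOT G2=NOT 0=1 G2=0(const) -> 010
Fixed point reached at step 2: 010

Answer: fixed 010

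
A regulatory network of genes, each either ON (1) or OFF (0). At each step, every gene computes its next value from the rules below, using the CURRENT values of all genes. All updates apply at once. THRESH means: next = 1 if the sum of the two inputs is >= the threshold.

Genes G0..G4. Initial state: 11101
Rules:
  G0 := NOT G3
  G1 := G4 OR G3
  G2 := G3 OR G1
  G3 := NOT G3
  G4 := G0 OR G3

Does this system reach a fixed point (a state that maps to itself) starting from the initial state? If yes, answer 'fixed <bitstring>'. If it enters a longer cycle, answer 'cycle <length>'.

Step 0: 11101
Step 1: G0=NOT G3=NOT 0=1 G1=G4|G3=1|0=1 G2=G3|G1=0|1=1 G3=NOT G3=NOT 0=1 G4=G0|G3=1|0=1 -> 11111
Step 2: G0=NOT G3=NOT 1=0 G1=G4|G3=1|1=1 G2=G3|G1=1|1=1 G3=NOT G3=NOT 1=0 G4=G0|G3=1|1=1 -> 01101
Step 3: G0=NOT G3=NOT 0=1 G1=G4|G3=1|0=1 G2=G3|G1=0|1=1 G3=NOT G3=NOT 0=1 G4=G0|G3=0|0=0 -> 11110
Step 4: G0=NOT G3=NOT 1=0 G1=G4|G3=0|1=1 G2=G3|G1=1|1=1 G3=NOT G3=NOT 1=0 G4=G0|G3=1|1=1 -> 01101
Cycle of length 2 starting at step 2 -> no fixed point

Answer: cycle 2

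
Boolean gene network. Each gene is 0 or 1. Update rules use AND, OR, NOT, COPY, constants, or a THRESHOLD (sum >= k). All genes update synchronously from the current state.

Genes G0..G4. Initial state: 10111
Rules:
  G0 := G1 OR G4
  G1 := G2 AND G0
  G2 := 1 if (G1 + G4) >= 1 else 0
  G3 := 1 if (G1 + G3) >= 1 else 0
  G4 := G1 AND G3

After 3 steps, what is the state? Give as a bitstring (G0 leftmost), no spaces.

Step 1: G0=G1|G4=0|1=1 G1=G2&G0=1&1=1 G2=(0+1>=1)=1 G3=(0+1>=1)=1 G4=G1&G3=0&1=0 -> 11110
Step 2: G0=G1|G4=1|0=1 G1=G2&G0=1&1=1 G2=(1+0>=1)=1 G3=(1+1>=1)=1 G4=G1&G3=1&1=1 -> 11111
Step 3: G0=G1|G4=1|1=1 G1=G2&G0=1&1=1 G2=(1+1>=1)=1 G3=(1+1>=1)=1 G4=G1&G3=1&1=1 -> 11111

11111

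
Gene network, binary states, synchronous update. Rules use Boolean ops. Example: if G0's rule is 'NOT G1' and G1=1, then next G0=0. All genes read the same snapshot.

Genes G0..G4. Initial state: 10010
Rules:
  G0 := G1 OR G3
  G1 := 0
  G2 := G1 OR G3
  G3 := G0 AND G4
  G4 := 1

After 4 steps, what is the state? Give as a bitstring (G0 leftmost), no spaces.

Step 1: G0=G1|G3=0|1=1 G1=0(const) G2=G1|G3=0|1=1 G3=G0&G4=1&0=0 G4=1(const) -> 10101
Step 2: G0=G1|G3=0|0=0 G1=0(const) G2=G1|G3=0|0=0 G3=G0&G4=1&1=1 G4=1(const) -> 00011
Step 3: G0=G1|G3=0|1=1 G1=0(const) G2=G1|G3=0|1=1 G3=G0&G4=0&1=0 G4=1(const) -> 10101
Step 4: G0=G1|G3=0|0=0 G1=0(const) G2=G1|G3=0|0=0 G3=G0&G4=1&1=1 G4=1(const) -> 00011

00011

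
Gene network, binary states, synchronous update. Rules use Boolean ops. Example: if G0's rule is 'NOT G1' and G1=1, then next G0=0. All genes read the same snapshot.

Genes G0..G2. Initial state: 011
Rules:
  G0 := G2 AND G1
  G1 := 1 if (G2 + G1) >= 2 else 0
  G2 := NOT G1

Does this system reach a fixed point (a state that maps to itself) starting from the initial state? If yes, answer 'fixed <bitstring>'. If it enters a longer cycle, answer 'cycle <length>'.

Answer: fixed 001

Derivation:
Step 0: 011
Step 1: G0=G2&G1=1&1=1 G1=(1+1>=2)=1 G2=NOT G1=NOT 1=0 -> 110
Step 2: G0=G2&G1=0&1=0 G1=(0+1>=2)=0 G2=NOT G1=NOT 1=0 -> 000
Step 3: G0=G2&G1=0&0=0 G1=(0+0>=2)=0 G2=NOT G1=NOT 0=1 -> 001
Step 4: G0=G2&G1=1&0=0 G1=(1+0>=2)=0 G2=NOT G1=NOT 0=1 -> 001
Fixed point reached at step 3: 001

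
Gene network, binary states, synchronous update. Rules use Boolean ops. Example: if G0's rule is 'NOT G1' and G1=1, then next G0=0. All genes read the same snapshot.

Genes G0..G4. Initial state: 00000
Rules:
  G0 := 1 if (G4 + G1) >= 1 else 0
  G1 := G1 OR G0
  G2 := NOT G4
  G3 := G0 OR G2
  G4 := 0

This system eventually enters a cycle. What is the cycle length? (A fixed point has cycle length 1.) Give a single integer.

Answer: 1

Derivation:
Step 0: 00000
Step 1: G0=(0+0>=1)=0 G1=G1|G0=0|0=0 G2=NOT G4=NOT 0=1 G3=G0|G2=0|0=0 G4=0(const) -> 00100
Step 2: G0=(0+0>=1)=0 G1=G1|G0=0|0=0 G2=NOT G4=NOT 0=1 G3=G0|G2=0|1=1 G4=0(const) -> 00110
Step 3: G0=(0+0>=1)=0 G1=G1|G0=0|0=0 G2=NOT G4=NOT 0=1 G3=G0|G2=0|1=1 G4=0(const) -> 00110
State from step 3 equals state from step 2 -> cycle length 1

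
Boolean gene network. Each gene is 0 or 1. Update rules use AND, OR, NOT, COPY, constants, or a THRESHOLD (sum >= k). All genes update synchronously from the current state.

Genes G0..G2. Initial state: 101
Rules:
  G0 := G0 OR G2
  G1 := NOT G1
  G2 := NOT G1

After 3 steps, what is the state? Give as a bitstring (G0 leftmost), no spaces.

Step 1: G0=G0|G2=1|1=1 G1=NOT G1=NOT 0=1 G2=NOT G1=NOT 0=1 -> 111
Step 2: G0=G0|G2=1|1=1 G1=NOT G1=NOT 1=0 G2=NOT G1=NOT 1=0 -> 100
Step 3: G0=G0|G2=1|0=1 G1=NOT G1=NOT 0=1 G2=NOT G1=NOT 0=1 -> 111

111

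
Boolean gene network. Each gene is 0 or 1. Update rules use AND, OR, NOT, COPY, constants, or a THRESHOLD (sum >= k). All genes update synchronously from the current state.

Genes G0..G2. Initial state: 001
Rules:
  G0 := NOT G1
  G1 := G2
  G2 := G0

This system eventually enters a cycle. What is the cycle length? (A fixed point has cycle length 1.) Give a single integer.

Step 0: 001
Step 1: G0=NOT G1=NOT 0=1 G1=G2=1 G2=G0=0 -> 110
Step 2: G0=NOT G1=NOT 1=0 G1=G2=0 G2=G0=1 -> 001
State from step 2 equals state from step 0 -> cycle length 2

Answer: 2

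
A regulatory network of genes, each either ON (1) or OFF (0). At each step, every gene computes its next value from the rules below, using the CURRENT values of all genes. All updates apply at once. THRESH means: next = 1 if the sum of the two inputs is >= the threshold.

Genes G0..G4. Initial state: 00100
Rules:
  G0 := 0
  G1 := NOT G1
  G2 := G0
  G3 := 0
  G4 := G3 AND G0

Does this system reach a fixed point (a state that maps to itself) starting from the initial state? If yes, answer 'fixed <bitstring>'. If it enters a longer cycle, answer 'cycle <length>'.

Answer: cycle 2

Derivation:
Step 0: 00100
Step 1: G0=0(const) G1=NOT G1=NOT 0=1 G2=G0=0 G3=0(const) G4=G3&G0=0&0=0 -> 01000
Step 2: G0=0(const) G1=NOT G1=NOT 1=0 G2=G0=0 G3=0(const) G4=G3&G0=0&0=0 -> 00000
Step 3: G0=0(const) G1=NOT G1=NOT 0=1 G2=G0=0 G3=0(const) G4=G3&G0=0&0=0 -> 01000
Cycle of length 2 starting at step 1 -> no fixed point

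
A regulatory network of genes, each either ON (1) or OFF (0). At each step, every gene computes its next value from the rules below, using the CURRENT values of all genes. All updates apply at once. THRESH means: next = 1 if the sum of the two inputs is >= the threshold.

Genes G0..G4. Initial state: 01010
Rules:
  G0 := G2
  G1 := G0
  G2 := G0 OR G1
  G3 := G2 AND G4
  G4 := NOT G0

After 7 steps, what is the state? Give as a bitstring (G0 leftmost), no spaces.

Step 1: G0=G2=0 G1=G0=0 G2=G0|G1=0|1=1 G3=G2&G4=0&0=0 G4=NOT G0=NOT 0=1 -> 00101
Step 2: G0=G2=1 G1=G0=0 G2=G0|G1=0|0=0 G3=G2&G4=1&1=1 G4=NOT G0=NOT 0=1 -> 10011
Step 3: G0=G2=0 G1=G0=1 G2=G0|G1=1|0=1 G3=G2&G4=0&1=0 G4=NOT G0=NOT 1=0 -> 01100
Step 4: G0=G2=1 G1=G0=0 G2=G0|G1=0|1=1 G3=G2&G4=1&0=0 G4=NOT G0=NOT 0=1 -> 10101
Step 5: G0=G2=1 G1=G0=1 G2=G0|G1=1|0=1 G3=G2&G4=1&1=1 G4=NOT G0=NOT 1=0 -> 11110
Step 6: G0=G2=1 G1=G0=1 G2=G0|G1=1|1=1 G3=G2&G4=1&0=0 G4=NOT G0=NOT 1=0 -> 11100
Step 7: G0=G2=1 G1=G0=1 G2=G0|G1=1|1=1 G3=G2&G4=1&0=0 G4=NOT G0=NOT 1=0 -> 11100

11100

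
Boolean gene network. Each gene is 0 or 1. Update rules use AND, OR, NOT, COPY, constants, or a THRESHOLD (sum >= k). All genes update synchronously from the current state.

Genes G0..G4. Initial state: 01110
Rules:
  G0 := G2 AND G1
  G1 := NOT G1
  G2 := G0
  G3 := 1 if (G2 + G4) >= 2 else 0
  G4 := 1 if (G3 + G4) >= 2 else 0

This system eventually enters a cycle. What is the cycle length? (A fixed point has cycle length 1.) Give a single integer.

Answer: 2

Derivation:
Step 0: 01110
Step 1: G0=G2&G1=1&1=1 G1=NOT G1=NOT 1=0 G2=G0=0 G3=(1+0>=2)=0 G4=(1+0>=2)=0 -> 10000
Step 2: G0=G2&G1=0&0=0 G1=NOT G1=NOT 0=1 G2=G0=1 G3=(0+0>=2)=0 G4=(0+0>=2)=0 -> 01100
Step 3: G0=G2&G1=1&1=1 G1=NOT G1=NOT 1=0 G2=G0=0 G3=(1+0>=2)=0 G4=(0+0>=2)=0 -> 10000
State from step 3 equals state from step 1 -> cycle length 2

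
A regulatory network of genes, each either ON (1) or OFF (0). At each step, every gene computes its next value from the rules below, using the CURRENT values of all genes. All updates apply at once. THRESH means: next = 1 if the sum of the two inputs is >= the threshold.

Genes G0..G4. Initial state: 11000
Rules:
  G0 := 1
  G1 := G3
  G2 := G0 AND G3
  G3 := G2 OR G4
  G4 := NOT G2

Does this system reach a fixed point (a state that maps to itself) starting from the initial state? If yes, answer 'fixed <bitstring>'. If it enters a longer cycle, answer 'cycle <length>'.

Step 0: 11000
Step 1: G0=1(const) G1=G3=0 G2=G0&G3=1&0=0 G3=G2|G4=0|0=0 G4=NOT G2=NOT 0=1 -> 10001
Step 2: G0=1(const) G1=G3=0 G2=G0&G3=1&0=0 G3=G2|G4=0|1=1 G4=NOT G2=NOT 0=1 -> 10011
Step 3: G0=1(const) G1=G3=1 G2=G0&G3=1&1=1 G3=G2|G4=0|1=1 G4=NOT G2=NOT 0=1 -> 11111
Step 4: G0=1(const) G1=G3=1 G2=G0&G3=1&1=1 G3=G2|G4=1|1=1 G4=NOT G2=NOT 1=0 -> 11110
Step 5: G0=1(const) G1=G3=1 G2=G0&G3=1&1=1 G3=G2|G4=1|0=1 G4=NOT G2=NOT 1=0 -> 11110
Fixed point reached at step 4: 11110

Answer: fixed 11110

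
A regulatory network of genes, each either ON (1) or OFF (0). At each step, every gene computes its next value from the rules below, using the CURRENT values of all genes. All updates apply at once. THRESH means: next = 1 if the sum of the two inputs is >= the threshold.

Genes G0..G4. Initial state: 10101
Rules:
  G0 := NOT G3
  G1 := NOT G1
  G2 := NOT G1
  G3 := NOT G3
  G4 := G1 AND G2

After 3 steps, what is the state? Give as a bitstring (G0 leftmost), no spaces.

Step 1: G0=NOT G3=NOT 0=1 G1=NOT G1=NOT 0=1 G2=NOT G1=NOT 0=1 G3=NOT G3=NOT 0=1 G4=G1&G2=0&1=0 -> 11110
Step 2: G0=NOT G3=NOT 1=0 G1=NOT G1=NOT 1=0 G2=NOT G1=NOT 1=0 G3=NOT G3=NOT 1=0 G4=G1&G2=1&1=1 -> 00001
Step 3: G0=NOT G3=NOT 0=1 G1=NOT G1=NOT 0=1 G2=NOT G1=NOT 0=1 G3=NOT G3=NOT 0=1 G4=G1&G2=0&0=0 -> 11110

11110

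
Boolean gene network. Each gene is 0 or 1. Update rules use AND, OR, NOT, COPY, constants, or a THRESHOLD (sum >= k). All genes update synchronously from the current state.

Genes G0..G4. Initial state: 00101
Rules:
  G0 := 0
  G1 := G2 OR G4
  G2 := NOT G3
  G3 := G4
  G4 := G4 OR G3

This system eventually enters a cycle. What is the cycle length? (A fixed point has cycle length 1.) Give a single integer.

Answer: 1

Derivation:
Step 0: 00101
Step 1: G0=0(const) G1=G2|G4=1|1=1 G2=NOT G3=NOT 0=1 G3=G4=1 G4=G4|G3=1|0=1 -> 01111
Step 2: G0=0(const) G1=G2|G4=1|1=1 G2=NOT G3=NOT 1=0 G3=G4=1 G4=G4|G3=1|1=1 -> 01011
Step 3: G0=0(const) G1=G2|G4=0|1=1 G2=NOT G3=NOT 1=0 G3=G4=1 G4=G4|G3=1|1=1 -> 01011
State from step 3 equals state from step 2 -> cycle length 1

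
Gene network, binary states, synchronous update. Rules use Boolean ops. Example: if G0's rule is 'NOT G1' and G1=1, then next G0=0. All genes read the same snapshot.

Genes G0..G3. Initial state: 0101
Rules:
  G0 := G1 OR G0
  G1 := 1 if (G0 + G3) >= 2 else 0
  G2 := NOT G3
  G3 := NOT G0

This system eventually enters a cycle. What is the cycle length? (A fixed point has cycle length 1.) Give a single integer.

Answer: 1

Derivation:
Step 0: 0101
Step 1: G0=G1|G0=1|0=1 G1=(0+1>=2)=0 G2=NOT G3=NOT 1=0 G3=NOT G0=NOT 0=1 -> 1001
Step 2: G0=G1|G0=0|1=1 G1=(1+1>=2)=1 G2=NOT G3=NOT 1=0 G3=NOT G0=NOT 1=0 -> 1100
Step 3: G0=G1|G0=1|1=1 G1=(1+0>=2)=0 G2=NOT G3=NOT 0=1 G3=NOT G0=NOT 1=0 -> 1010
Step 4: G0=G1|G0=0|1=1 G1=(1+0>=2)=0 G2=NOT G3=NOT 0=1 G3=NOT G0=NOT 1=0 -> 1010
State from step 4 equals state from step 3 -> cycle length 1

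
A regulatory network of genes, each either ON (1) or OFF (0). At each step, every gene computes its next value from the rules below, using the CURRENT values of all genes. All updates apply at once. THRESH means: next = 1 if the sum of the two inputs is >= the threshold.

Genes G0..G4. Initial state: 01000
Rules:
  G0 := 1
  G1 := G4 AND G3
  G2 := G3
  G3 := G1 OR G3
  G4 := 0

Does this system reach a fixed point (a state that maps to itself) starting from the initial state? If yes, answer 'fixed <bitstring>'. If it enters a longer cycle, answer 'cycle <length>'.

Answer: fixed 10110

Derivation:
Step 0: 01000
Step 1: G0=1(const) G1=G4&G3=0&0=0 G2=G3=0 G3=G1|G3=1|0=1 G4=0(const) -> 10010
Step 2: G0=1(const) G1=G4&G3=0&1=0 G2=G3=1 G3=G1|G3=0|1=1 G4=0(const) -> 10110
Step 3: G0=1(const) G1=G4&G3=0&1=0 G2=G3=1 G3=G1|G3=0|1=1 G4=0(const) -> 10110
Fixed point reached at step 2: 10110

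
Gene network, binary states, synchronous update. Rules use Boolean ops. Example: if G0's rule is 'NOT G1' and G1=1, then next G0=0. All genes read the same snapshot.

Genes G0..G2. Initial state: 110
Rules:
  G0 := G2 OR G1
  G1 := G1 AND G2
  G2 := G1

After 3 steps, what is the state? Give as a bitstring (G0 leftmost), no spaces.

Step 1: G0=G2|G1=0|1=1 G1=G1&G2=1&0=0 G2=G1=1 -> 101
Step 2: G0=G2|G1=1|0=1 G1=G1&G2=0&1=0 G2=G1=0 -> 100
Step 3: G0=G2|G1=0|0=0 G1=G1&G2=0&0=0 G2=G1=0 -> 000

000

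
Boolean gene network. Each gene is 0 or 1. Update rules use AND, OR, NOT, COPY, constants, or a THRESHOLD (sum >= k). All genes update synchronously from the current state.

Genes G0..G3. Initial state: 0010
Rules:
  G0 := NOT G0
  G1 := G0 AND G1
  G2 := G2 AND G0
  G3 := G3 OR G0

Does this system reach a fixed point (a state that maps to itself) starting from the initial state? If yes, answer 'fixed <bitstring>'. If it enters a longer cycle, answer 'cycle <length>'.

Answer: cycle 2

Derivation:
Step 0: 0010
Step 1: G0=NOT G0=NOT 0=1 G1=G0&G1=0&0=0 G2=G2&G0=1&0=0 G3=G3|G0=0|0=0 -> 1000
Step 2: G0=NOT G0=NOT 1=0 G1=G0&G1=1&0=0 G2=G2&G0=0&1=0 G3=G3|G0=0|1=1 -> 0001
Step 3: G0=NOT G0=NOT 0=1 G1=G0&G1=0&0=0 G2=G2&G0=0&0=0 G3=G3|G0=1|0=1 -> 1001
Step 4: G0=NOT G0=NOT 1=0 G1=G0&G1=1&0=0 G2=G2&G0=0&1=0 G3=G3|G0=1|1=1 -> 0001
Cycle of length 2 starting at step 2 -> no fixed point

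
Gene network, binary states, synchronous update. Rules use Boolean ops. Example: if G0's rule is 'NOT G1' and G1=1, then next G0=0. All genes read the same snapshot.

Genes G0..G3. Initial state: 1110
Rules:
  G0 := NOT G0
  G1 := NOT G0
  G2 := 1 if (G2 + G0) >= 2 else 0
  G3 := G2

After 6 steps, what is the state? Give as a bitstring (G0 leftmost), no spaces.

Step 1: G0=NOT G0=NOT 1=0 G1=NOT G0=NOT 1=0 G2=(1+1>=2)=1 G3=G2=1 -> 0011
Step 2: G0=NOT G0=NOT 0=1 G1=NOT G0=NOT 0=1 G2=(1+0>=2)=0 G3=G2=1 -> 1101
Step 3: G0=NOT G0=NOT 1=0 G1=NOT G0=NOT 1=0 G2=(0+1>=2)=0 G3=G2=0 -> 0000
Step 4: G0=NOT G0=NOT 0=1 G1=NOT G0=NOT 0=1 G2=(0+0>=2)=0 G3=G2=0 -> 1100
Step 5: G0=NOT G0=NOT 1=0 G1=NOT G0=NOT 1=0 G2=(0+1>=2)=0 G3=G2=0 -> 0000
Step 6: G0=NOT G0=NOT 0=1 G1=NOT G0=NOT 0=1 G2=(0+0>=2)=0 G3=G2=0 -> 1100

1100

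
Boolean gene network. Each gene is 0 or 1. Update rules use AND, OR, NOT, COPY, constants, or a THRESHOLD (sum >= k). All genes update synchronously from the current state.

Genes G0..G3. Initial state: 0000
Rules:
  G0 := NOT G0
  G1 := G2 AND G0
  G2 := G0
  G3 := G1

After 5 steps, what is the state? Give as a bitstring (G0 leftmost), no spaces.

Step 1: G0=NOT G0=NOT 0=1 G1=G2&G0=0&0=0 G2=G0=0 G3=G1=0 -> 1000
Step 2: G0=NOT G0=NOT 1=0 G1=G2&G0=0&1=0 G2=G0=1 G3=G1=0 -> 0010
Step 3: G0=NOT G0=NOT 0=1 G1=G2&G0=1&0=0 G2=G0=0 G3=G1=0 -> 1000
Step 4: G0=NOT G0=NOT 1=0 G1=G2&G0=0&1=0 G2=G0=1 G3=G1=0 -> 0010
Step 5: G0=NOT G0=NOT 0=1 G1=G2&G0=1&0=0 G2=G0=0 G3=G1=0 -> 1000

1000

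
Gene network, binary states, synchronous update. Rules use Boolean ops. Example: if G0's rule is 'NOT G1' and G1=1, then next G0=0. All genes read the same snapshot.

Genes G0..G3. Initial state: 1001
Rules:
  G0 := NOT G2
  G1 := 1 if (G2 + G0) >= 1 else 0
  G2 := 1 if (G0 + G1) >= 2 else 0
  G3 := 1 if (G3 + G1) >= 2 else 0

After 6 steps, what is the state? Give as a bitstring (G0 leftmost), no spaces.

Step 1: G0=NOT G2=NOT 0=1 G1=(0+1>=1)=1 G2=(1+0>=2)=0 G3=(1+0>=2)=0 -> 1100
Step 2: G0=NOT G2=NOT 0=1 G1=(0+1>=1)=1 G2=(1+1>=2)=1 G3=(0+1>=2)=0 -> 1110
Step 3: G0=NOT G2=NOT 1=0 G1=(1+1>=1)=1 G2=(1+1>=2)=1 G3=(0+1>=2)=0 -> 0110
Step 4: G0=NOT G2=NOT 1=0 G1=(1+0>=1)=1 G2=(0+1>=2)=0 G3=(0+1>=2)=0 -> 0100
Step 5: G0=NOT G2=NOT 0=1 G1=(0+0>=1)=0 G2=(0+1>=2)=0 G3=(0+1>=2)=0 -> 1000
Step 6: G0=NOT G2=NOT 0=1 G1=(0+1>=1)=1 G2=(1+0>=2)=0 G3=(0+0>=2)=0 -> 1100

1100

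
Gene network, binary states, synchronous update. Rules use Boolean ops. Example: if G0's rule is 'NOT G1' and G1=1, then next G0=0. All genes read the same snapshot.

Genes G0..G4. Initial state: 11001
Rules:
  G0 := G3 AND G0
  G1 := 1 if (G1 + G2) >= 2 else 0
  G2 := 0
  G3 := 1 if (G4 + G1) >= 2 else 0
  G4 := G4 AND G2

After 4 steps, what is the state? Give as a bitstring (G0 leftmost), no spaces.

Step 1: G0=G3&G0=0&1=0 G1=(1+0>=2)=0 G2=0(const) G3=(1+1>=2)=1 G4=G4&G2=1&0=0 -> 00010
Step 2: G0=G3&G0=1&0=0 G1=(0+0>=2)=0 G2=0(const) G3=(0+0>=2)=0 G4=G4&G2=0&0=0 -> 00000
Step 3: G0=G3&G0=0&0=0 G1=(0+0>=2)=0 G2=0(const) G3=(0+0>=2)=0 G4=G4&G2=0&0=0 -> 00000
Step 4: G0=G3&G0=0&0=0 G1=(0+0>=2)=0 G2=0(const) G3=(0+0>=2)=0 G4=G4&G2=0&0=0 -> 00000

00000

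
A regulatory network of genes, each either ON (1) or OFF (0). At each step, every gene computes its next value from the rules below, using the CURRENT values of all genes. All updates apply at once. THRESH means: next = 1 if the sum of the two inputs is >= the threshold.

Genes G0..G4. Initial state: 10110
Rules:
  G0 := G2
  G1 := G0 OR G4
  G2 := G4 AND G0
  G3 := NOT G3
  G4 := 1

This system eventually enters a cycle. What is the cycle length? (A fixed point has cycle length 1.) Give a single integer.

Answer: 2

Derivation:
Step 0: 10110
Step 1: G0=G2=1 G1=G0|G4=1|0=1 G2=G4&G0=0&1=0 G3=NOT G3=NOT 1=0 G4=1(const) -> 11001
Step 2: G0=G2=0 G1=G0|G4=1|1=1 G2=G4&G0=1&1=1 G3=NOT G3=NOT 0=1 G4=1(const) -> 01111
Step 3: G0=G2=1 G1=G0|G4=0|1=1 G2=G4&G0=1&0=0 G3=NOT G3=NOT 1=0 G4=1(const) -> 11001
State from step 3 equals state from step 1 -> cycle length 2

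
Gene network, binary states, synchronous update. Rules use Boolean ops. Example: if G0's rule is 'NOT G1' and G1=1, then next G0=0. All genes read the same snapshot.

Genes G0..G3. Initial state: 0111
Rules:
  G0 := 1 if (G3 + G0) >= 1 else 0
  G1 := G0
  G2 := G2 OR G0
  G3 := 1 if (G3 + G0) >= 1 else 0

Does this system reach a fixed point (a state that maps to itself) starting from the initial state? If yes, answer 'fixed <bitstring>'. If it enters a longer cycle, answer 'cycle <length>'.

Answer: fixed 1111

Derivation:
Step 0: 0111
Step 1: G0=(1+0>=1)=1 G1=G0=0 G2=G2|G0=1|0=1 G3=(1+0>=1)=1 -> 1011
Step 2: G0=(1+1>=1)=1 G1=G0=1 G2=G2|G0=1|1=1 G3=(1+1>=1)=1 -> 1111
Step 3: G0=(1+1>=1)=1 G1=G0=1 G2=G2|G0=1|1=1 G3=(1+1>=1)=1 -> 1111
Fixed point reached at step 2: 1111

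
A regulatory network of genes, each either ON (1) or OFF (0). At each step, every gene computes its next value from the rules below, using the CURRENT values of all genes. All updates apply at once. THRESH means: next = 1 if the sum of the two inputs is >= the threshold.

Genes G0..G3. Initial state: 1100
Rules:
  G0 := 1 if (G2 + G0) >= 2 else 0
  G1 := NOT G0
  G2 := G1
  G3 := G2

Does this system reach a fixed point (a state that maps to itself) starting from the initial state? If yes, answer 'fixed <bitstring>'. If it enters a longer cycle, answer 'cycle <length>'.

Answer: fixed 0111

Derivation:
Step 0: 1100
Step 1: G0=(0+1>=2)=0 G1=NOT G0=NOT 1=0 G2=G1=1 G3=G2=0 -> 0010
Step 2: G0=(1+0>=2)=0 G1=NOT G0=NOT 0=1 G2=G1=0 G3=G2=1 -> 0101
Step 3: G0=(0+0>=2)=0 G1=NOT G0=NOT 0=1 G2=G1=1 G3=G2=0 -> 0110
Step 4: G0=(1+0>=2)=0 G1=NOT G0=NOT 0=1 G2=G1=1 G3=G2=1 -> 0111
Step 5: G0=(1+0>=2)=0 G1=NOT G0=NOT 0=1 G2=G1=1 G3=G2=1 -> 0111
Fixed point reached at step 4: 0111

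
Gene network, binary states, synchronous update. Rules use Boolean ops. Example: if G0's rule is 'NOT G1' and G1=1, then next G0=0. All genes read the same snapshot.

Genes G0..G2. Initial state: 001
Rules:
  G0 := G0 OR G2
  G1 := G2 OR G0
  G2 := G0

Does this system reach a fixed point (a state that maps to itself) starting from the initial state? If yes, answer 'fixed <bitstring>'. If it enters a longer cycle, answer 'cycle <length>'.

Answer: fixed 111

Derivation:
Step 0: 001
Step 1: G0=G0|G2=0|1=1 G1=G2|G0=1|0=1 G2=G0=0 -> 110
Step 2: G0=G0|G2=1|0=1 G1=G2|G0=0|1=1 G2=G0=1 -> 111
Step 3: G0=G0|G2=1|1=1 G1=G2|G0=1|1=1 G2=G0=1 -> 111
Fixed point reached at step 2: 111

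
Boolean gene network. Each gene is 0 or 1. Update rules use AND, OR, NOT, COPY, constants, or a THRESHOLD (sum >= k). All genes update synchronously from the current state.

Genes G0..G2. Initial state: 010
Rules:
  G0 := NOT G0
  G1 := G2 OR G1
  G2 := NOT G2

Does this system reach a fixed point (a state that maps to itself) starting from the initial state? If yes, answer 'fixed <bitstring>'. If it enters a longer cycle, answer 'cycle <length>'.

Answer: cycle 2

Derivation:
Step 0: 010
Step 1: G0=NOT G0=NOT 0=1 G1=G2|G1=0|1=1 G2=NOT G2=NOT 0=1 -> 111
Step 2: G0=NOT G0=NOT 1=0 G1=G2|G1=1|1=1 G2=NOT G2=NOT 1=0 -> 010
Cycle of length 2 starting at step 0 -> no fixed point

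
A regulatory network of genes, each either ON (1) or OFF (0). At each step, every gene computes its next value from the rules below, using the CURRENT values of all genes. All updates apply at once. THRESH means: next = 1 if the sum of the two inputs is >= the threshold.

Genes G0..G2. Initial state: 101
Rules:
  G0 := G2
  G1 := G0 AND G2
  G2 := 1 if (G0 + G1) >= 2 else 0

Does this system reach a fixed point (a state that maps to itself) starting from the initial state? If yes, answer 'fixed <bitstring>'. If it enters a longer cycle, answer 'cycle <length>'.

Step 0: 101
Step 1: G0=G2=1 G1=G0&G2=1&1=1 G2=(1+0>=2)=0 -> 110
Step 2: G0=G2=0 G1=G0&G2=1&0=0 G2=(1+1>=2)=1 -> 001
Step 3: G0=G2=1 G1=G0&G2=0&1=0 G2=(0+0>=2)=0 -> 100
Step 4: G0=G2=0 G1=G0&G2=1&0=0 G2=(1+0>=2)=0 -> 000
Step 5: G0=G2=0 G1=G0&G2=0&0=0 G2=(0+0>=2)=0 -> 000
Fixed point reached at step 4: 000

Answer: fixed 000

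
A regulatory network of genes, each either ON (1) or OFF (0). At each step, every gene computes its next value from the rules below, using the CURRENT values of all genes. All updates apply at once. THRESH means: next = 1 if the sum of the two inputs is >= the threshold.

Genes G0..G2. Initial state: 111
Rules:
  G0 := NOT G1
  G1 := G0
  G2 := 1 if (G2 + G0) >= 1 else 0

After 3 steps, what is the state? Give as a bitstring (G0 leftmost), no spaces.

Step 1: G0=NOT G1=NOT 1=0 G1=G0=1 G2=(1+1>=1)=1 -> 011
Step 2: G0=NOT G1=NOT 1=0 G1=G0=0 G2=(1+0>=1)=1 -> 001
Step 3: G0=NOT G1=NOT 0=1 G1=G0=0 G2=(1+0>=1)=1 -> 101

101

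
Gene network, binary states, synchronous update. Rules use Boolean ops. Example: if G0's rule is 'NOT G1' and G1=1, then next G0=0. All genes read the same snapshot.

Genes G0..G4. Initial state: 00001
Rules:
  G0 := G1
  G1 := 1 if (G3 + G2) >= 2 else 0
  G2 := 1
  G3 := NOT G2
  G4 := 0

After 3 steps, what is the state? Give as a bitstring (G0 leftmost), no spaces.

Step 1: G0=G1=0 G1=(0+0>=2)=0 G2=1(const) G3=NOT G2=NOT 0=1 G4=0(const) -> 00110
Step 2: G0=G1=0 G1=(1+1>=2)=1 G2=1(const) G3=NOT G2=NOT 1=0 G4=0(const) -> 01100
Step 3: G0=G1=1 G1=(0+1>=2)=0 G2=1(const) G3=NOT G2=NOT 1=0 G4=0(const) -> 10100

10100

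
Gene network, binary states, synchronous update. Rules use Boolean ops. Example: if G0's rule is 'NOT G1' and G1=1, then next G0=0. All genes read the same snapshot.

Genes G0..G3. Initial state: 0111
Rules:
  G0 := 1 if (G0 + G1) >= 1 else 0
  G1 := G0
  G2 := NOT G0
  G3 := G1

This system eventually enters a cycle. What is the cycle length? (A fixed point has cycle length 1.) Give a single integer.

Answer: 1

Derivation:
Step 0: 0111
Step 1: G0=(0+1>=1)=1 G1=G0=0 G2=NOT G0=NOT 0=1 G3=G1=1 -> 1011
Step 2: G0=(1+0>=1)=1 G1=G0=1 G2=NOT G0=NOT 1=0 G3=G1=0 -> 1100
Step 3: G0=(1+1>=1)=1 G1=G0=1 G2=NOT G0=NOT 1=0 G3=G1=1 -> 1101
Step 4: G0=(1+1>=1)=1 G1=G0=1 G2=NOT G0=NOT 1=0 G3=G1=1 -> 1101
State from step 4 equals state from step 3 -> cycle length 1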